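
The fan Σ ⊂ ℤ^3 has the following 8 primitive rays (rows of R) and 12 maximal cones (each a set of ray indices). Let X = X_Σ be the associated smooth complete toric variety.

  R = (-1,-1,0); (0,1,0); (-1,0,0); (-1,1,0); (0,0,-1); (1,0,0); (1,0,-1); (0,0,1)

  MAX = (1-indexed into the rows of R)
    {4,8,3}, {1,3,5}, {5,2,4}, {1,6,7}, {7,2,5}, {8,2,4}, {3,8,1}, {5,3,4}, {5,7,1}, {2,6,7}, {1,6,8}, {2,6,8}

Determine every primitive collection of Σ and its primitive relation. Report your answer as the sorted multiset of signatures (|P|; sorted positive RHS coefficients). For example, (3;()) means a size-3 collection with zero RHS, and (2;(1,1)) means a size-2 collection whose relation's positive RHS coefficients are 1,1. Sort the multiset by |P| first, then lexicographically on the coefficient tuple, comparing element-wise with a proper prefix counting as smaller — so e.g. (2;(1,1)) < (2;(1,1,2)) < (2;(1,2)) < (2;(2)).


Minimal non-faces — 10 found among 8 rays, 12 max cones:

  P={3,6}:  v_{3} + v_{6} = 0 — sig = (2;())
  P={5,8}:  v_{5} + v_{8} = 0 — sig = (2;())
  P={1,2}:  v_{1} + v_{2} = v_{3} — sig = (2;(1))
  P={2,3}:  v_{2} + v_{3} = v_{4} — sig = (2;(1))
  P={3,7}:  v_{3} + v_{7} = v_{5} — sig = (2;(1))
  P={4,6}:  v_{4} + v_{6} = v_{2} — sig = (2;(1))
  P={5,6}:  v_{5} + v_{6} = v_{7} — sig = (2;(1))
  P={7,8}:  v_{7} + v_{8} = v_{6} — sig = (2;(1))
  P={4,7}:  v_{4} + v_{7} = v_{2} + v_{5} — sig = (2;(1,1))
  P={1,4}:  v_{1} + v_{4} = 2·v_{3} — sig = (2;(2))

Sorted signature multiset PRS(X):
    (2;())
    (2;())
    (2;(1))
    (2;(1))
    (2;(1))
    (2;(1))
    (2;(1))
    (2;(1))
    (2;(1,1))
    (2;(2))


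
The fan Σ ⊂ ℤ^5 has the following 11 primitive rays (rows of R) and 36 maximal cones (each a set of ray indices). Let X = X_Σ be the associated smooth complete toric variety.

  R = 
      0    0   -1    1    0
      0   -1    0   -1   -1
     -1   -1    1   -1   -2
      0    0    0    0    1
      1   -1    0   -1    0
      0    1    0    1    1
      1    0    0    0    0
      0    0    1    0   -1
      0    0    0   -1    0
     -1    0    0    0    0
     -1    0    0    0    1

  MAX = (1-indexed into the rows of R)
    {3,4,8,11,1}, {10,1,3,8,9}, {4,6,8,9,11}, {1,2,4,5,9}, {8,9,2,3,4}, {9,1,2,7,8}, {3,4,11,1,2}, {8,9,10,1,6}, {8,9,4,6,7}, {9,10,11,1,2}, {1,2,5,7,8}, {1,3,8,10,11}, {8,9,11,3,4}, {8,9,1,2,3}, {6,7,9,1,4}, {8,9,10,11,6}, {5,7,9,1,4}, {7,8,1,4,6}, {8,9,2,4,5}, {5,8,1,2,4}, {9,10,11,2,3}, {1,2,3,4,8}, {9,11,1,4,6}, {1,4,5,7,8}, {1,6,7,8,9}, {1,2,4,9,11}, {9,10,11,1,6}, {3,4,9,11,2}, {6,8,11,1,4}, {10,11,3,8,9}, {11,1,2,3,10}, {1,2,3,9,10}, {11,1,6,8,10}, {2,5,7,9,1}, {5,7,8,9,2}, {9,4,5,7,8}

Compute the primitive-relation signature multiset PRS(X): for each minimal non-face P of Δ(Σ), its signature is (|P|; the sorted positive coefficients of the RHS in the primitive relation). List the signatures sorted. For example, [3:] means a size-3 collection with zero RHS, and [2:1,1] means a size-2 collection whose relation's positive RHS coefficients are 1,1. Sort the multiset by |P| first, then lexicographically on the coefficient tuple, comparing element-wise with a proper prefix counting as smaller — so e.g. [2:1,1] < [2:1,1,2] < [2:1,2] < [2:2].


Primitive collections (18):

  • {2,6}:  v_{2} + v_{6} = 0  ⟹  sig = [2:]
  • {7,10}:  v_{7} + v_{10} = 0  ⟹  sig = [2:]
  • {4,10}:  v_{4} + v_{10} = v_{11}  ⟹  sig = [2:1]
  • {7,11}:  v_{7} + v_{11} = v_{4}  ⟹  sig = [2:1]
  • {3,6}:  v_{3} + v_{6} = v_{8} + v_{10}  ⟹  sig = [2:1,1]
  • {3,7}:  v_{3} + v_{7} = v_{2} + v_{8}  ⟹  sig = [2:1,1]
  • {5,6}:  v_{5} + v_{6} = v_{4} + v_{7}  ⟹  sig = [2:1,1]
  • {5,10}:  v_{5} + v_{10} = v_{2} + v_{4}  ⟹  sig = [2:1,1]
  • {3,5}:  v_{3} + v_{5} = 2·v_{2} + v_{4} + v_{8}  ⟹  sig = [2:1,1,2]
  • {5,11}:  v_{5} + v_{11} = v_{2} + 2·v_{4}  ⟹  sig = [2:1,2]
  • {2,4,7}:  v_{2} + v_{4} + v_{7} = v_{5}  ⟹  sig = [3:1]
  • {2,8,10}:  v_{2} + v_{8} + v_{10} = v_{3}  ⟹  sig = [3:1]
  • {2,8,11}:  v_{2} + v_{8} + v_{11} = v_{3} + v_{4}  ⟹  sig = [3:1,1]
  • {1,4,8,9}:  v_{1} + v_{4} + v_{8} + v_{9} = 0  ⟹  sig = [4:]
  • {1,8,9,11}:  v_{1} + v_{8} + v_{9} + v_{11} = v_{10}  ⟹  sig = [4:1]
  • {1,3,4,9}:  v_{1} + v_{3} + v_{4} + v_{9} = v_{2} + v_{10}  ⟹  sig = [4:1,1]
  • {1,5,8,9}:  v_{1} + v_{5} + v_{8} + v_{9} = v_{2} + v_{7}  ⟹  sig = [4:1,1]
  • {1,3,9,11}:  v_{1} + v_{3} + v_{9} + v_{11} = v_{2} + 2·v_{10}  ⟹  sig = [4:1,2]

Signatures (|P|; sorted positive RHS coefficients), sorted:
    |P|=2: 10 collections, coeffs (), (), (1), (1), (1,1), (1,1), (1,1), (1,1), (1,1,2), (1,2)
    |P|=3: 3 collections, coeffs (1), (1), (1,1)
    |P|=4: 5 collections, coeffs (), (1), (1,1), (1,1), (1,2)


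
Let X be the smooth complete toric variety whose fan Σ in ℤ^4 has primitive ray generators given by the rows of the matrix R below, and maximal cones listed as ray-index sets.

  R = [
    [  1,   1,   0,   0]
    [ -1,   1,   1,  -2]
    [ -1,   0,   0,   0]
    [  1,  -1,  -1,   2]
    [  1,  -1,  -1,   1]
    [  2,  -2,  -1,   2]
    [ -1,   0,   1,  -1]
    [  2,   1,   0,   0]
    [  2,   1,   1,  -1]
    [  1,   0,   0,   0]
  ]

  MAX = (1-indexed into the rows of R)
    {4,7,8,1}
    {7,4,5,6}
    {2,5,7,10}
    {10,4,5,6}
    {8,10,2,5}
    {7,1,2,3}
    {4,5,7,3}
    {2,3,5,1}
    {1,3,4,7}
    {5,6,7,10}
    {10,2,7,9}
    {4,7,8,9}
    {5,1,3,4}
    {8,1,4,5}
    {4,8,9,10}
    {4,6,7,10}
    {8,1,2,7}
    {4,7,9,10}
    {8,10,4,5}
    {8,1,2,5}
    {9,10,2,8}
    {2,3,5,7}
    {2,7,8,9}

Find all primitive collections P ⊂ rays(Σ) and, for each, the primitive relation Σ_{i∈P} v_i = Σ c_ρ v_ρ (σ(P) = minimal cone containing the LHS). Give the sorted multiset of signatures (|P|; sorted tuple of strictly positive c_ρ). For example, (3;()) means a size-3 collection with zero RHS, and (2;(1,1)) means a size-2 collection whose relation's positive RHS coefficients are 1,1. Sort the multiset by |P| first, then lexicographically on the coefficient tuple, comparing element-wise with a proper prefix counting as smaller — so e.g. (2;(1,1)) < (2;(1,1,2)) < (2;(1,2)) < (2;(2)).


Σ has 16 primitive collections:

  P={2,4}:  v_{2} + v_{4} = 0  so sig = (2;())
  P={3,10}:  v_{3} + v_{10} = 0  so sig = (2;())
  P={1,10}:  v_{1} + v_{10} = v_{8}  so sig = (2;(1))
  P={3,8}:  v_{3} + v_{8} = v_{1}  so sig = (2;(1))
  P={3,9}:  v_{3} + v_{9} = v_{7} + v_{8}  so sig = (2;(1,1))
  P={2,6}:  v_{2} + v_{6} = v_{5} + v_{7} + v_{10}  so sig = (2;(1,1,1))
  P={3,6}:  v_{3} + v_{6} = v_{4} + v_{5} + v_{7}  so sig = (2;(1,1,1))
  P={6,9}:  v_{6} + v_{9} = v_{4} + v_{7} + 4·v_{10}  so sig = (2;(1,1,4))
  P={1,6}:  v_{1} + v_{6} = v_{4} + 2·v_{10}  so sig = (2;(1,2))
  P={1,9}:  v_{1} + v_{9} = v_{7} + 2·v_{8}  so sig = (2;(1,2))
  P={6,8}:  v_{6} + v_{8} = v_{4} + 3·v_{10}  so sig = (2;(1,3))
  P={5,9}:  v_{5} + v_{9} = 3·v_{10}  so sig = (2;(3))
  P={1,5,7}:  v_{1} + v_{5} + v_{7} = v_{10}  so sig = (3;(1))
  P={7,8,10}:  v_{7} + v_{8} + v_{10} = v_{9}  so sig = (3;(1))
  P={5,7,8}:  v_{5} + v_{7} + v_{8} = 2·v_{10}  so sig = (3;(2))
  P={4,5,7,10}:  v_{4} + v_{5} + v_{7} + v_{10} = v_{6}  so sig = (4;(1))

Signatures (|P|; sorted positive RHS coefficients), sorted:
    |P|=2: 12 collections, coeffs (), (), (1), (1), (1,1), (1,1,1), (1,1,1), (1,1,4), (1,2), (1,2), (1,3), (3)
    |P|=3: 3 collections, coeffs (1), (1), (2)
    |P|=4: 1 collection, coeffs (1)


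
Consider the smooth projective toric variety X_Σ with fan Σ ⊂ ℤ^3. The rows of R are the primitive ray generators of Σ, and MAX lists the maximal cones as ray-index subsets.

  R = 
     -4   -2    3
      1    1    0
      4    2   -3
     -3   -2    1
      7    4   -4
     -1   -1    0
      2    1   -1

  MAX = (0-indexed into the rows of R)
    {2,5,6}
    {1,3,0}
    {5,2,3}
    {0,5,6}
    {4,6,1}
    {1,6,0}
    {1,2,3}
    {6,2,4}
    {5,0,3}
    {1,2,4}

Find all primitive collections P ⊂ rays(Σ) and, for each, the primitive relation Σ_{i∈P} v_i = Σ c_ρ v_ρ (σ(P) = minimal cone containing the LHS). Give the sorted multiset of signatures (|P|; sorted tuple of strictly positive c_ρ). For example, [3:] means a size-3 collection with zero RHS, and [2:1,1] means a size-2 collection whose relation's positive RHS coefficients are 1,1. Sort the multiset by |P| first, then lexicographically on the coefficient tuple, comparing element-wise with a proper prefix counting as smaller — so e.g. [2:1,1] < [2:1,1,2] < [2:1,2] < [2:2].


Σ has 7 primitive collections:

  P={0,2}:  v_{0} + v_{2} = 0  →  sig = [2:]
  P={1,5}:  v_{1} + v_{5} = 0  →  sig = [2:]
  P={3,4}:  v_{3} + v_{4} = v_{2}  →  sig = [2:1]
  P={3,6}:  v_{3} + v_{6} = v_{5}  →  sig = [2:1]
  P={0,4}:  v_{0} + v_{4} = v_{1} + v_{6}  →  sig = [2:1,1]
  P={4,5}:  v_{4} + v_{5} = v_{2} + v_{6}  →  sig = [2:1,1]
  P={1,2,6}:  v_{1} + v_{2} + v_{6} = v_{4}  →  sig = [3:1]

so the primitive-relation signature multiset is
{ [2:] ×2,  [2:1] ×2,  [2:1,1] ×2,  [3:1] }


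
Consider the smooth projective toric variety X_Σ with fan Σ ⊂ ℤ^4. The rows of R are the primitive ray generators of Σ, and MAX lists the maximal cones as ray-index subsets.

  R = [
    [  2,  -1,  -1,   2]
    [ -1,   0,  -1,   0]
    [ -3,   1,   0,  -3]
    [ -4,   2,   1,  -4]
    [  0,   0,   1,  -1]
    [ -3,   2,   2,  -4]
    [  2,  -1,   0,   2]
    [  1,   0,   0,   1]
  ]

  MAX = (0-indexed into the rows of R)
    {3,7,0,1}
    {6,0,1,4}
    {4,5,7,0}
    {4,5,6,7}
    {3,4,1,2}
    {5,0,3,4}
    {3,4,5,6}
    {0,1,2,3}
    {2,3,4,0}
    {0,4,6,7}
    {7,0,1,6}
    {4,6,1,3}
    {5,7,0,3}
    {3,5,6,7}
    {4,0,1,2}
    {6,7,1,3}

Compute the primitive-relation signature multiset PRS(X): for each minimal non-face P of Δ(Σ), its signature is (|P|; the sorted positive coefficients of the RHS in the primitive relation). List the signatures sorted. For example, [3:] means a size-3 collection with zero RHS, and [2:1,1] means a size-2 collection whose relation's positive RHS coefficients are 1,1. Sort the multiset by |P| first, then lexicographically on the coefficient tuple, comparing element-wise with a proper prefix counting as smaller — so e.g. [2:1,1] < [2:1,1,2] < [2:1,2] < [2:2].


Minimal non-faces — 9 found among 8 rays, 16 max cones:

  {1,5}:  v_{1} + v_{5} = v_{3}  so sig = [2:1]
  {2,6}:  v_{2} + v_{6} = v_{1} + v_{4}  so sig = [2:1,1]
  {2,7}:  v_{2} + v_{7} = v_{0} + v_{3}  so sig = [2:1,1]
  {2,5}:  v_{2} + v_{5} = v_{0} + 2·v_{3} + v_{4}  so sig = [2:1,1,2]
  {0,3,6}:  v_{0} + v_{3} + v_{6} = 0  so sig = [3:]
  {1,4,7}:  v_{1} + v_{4} + v_{7} = 0  so sig = [3:]
  {3,4,7}:  v_{3} + v_{4} + v_{7} = v_{5}  so sig = [3:1]
  {0,5,6}:  v_{0} + v_{5} + v_{6} = v_{4} + v_{7}  so sig = [3:1,1]
  {0,1,3,4}:  v_{0} + v_{1} + v_{3} + v_{4} = v_{2}  so sig = [4:1]

Sorted signature multiset PRS(X):
[[2:1], [2:1,1], [2:1,1], [2:1,1,2], [3:], [3:], [3:1], [3:1,1], [4:1]]


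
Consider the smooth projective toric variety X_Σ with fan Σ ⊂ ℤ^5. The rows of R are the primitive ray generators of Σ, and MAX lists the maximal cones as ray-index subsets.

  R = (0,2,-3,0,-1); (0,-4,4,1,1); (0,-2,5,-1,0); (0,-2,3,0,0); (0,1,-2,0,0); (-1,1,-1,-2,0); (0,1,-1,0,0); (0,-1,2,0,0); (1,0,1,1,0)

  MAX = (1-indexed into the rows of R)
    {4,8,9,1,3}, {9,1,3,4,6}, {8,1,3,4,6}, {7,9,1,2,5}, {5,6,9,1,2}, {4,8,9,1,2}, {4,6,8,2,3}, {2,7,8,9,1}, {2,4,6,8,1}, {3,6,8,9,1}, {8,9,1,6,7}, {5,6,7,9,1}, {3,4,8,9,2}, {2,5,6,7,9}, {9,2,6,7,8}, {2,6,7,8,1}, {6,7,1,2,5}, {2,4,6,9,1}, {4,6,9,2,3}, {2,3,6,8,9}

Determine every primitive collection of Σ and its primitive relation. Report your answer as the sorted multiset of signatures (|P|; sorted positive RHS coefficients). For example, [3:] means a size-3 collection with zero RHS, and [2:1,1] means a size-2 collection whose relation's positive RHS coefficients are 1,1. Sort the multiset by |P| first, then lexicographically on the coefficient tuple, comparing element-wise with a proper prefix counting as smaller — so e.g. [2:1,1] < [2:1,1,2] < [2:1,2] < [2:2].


Σ has 9 primitive collections:

  • {5,8}:  v_{5} + v_{8} = 0  so sig = [2:]
  • {4,7}:  v_{4} + v_{7} = v_{8}  so sig = [2:1]
  • {3,5}:  v_{3} + v_{5} = v_{4} + v_{6} + v_{9}  so sig = [2:1,1,1]
  • {4,5}:  v_{4} + v_{5} = v_{1} + v_{2} + v_{6} + v_{9}  so sig = [2:1,1,1,1]
  • {3,7}:  v_{3} + v_{7} = v_{6} + 2·v_{8} + v_{9}  so sig = [2:1,1,2]
  • {1,2,3}:  v_{1} + v_{2} + v_{3} = 2·v_{4}  so sig = [3:2]
  • {4,6,8,9}:  v_{4} + v_{6} + v_{8} + v_{9} = v_{3}  so sig = [4:1]
  • {1,2,6,7,9}:  v_{1} + v_{2} + v_{6} + v_{7} + v_{9} = 0  so sig = [5:]
  • {1,2,6,8,9}:  v_{1} + v_{2} + v_{6} + v_{8} + v_{9} = v_{4}  so sig = [5:1]

Signatures (|P|; sorted positive RHS coefficients), sorted:
    [2:]
    [2:1]
    [2:1,1,1]
    [2:1,1,1,1]
    [2:1,1,2]
    [3:2]
    [4:1]
    [5:]
    [5:1]


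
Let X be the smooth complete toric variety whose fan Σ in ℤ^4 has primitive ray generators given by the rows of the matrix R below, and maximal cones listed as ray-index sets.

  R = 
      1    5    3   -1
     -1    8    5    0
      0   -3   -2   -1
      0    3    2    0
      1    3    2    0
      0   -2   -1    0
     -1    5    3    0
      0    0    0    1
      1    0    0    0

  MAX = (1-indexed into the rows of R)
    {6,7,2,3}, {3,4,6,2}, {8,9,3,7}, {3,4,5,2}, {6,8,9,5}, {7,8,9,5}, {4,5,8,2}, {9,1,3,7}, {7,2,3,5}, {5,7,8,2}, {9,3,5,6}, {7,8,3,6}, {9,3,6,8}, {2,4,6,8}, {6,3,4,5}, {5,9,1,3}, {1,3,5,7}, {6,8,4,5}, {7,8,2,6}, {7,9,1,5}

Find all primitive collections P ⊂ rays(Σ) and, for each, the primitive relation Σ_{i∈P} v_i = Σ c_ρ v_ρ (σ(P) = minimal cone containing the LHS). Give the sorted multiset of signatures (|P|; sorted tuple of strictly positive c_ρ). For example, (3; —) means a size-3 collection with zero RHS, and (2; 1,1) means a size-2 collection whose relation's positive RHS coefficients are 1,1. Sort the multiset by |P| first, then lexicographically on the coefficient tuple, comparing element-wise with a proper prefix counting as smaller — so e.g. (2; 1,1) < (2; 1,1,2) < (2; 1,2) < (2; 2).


14 minimal non-faces of Δ(Σ) (on 9 rays):

  P={4,7}:  v_{4} + v_{7} = v_{2}  ⇒ sig = (2; 1)
  P={4,9}:  v_{4} + v_{9} = v_{5}  ⇒ sig = (2; 1)
  P={2,9}:  v_{2} + v_{9} = v_{5} + v_{7}  ⇒ sig = (2; 1,1)
  P={1,6}:  v_{1} + v_{6} = v_{3} + v_{4} + v_{5}  ⇒ sig = (2; 1,1,1)
  P={1,4}:  v_{1} + v_{4} = v_{3} + 2·v_{5} + v_{7}  ⇒ sig = (2; 1,1,2)
  P={1,8}:  v_{1} + v_{8} = v_{7} + 2·v_{9}  ⇒ sig = (2; 1,2)
  P={1,2}:  v_{1} + v_{2} = v_{3} + 2·v_{5} + 2·v_{7}  ⇒ sig = (2; 1,2,2)
  P={3,4,8}:  v_{3} + v_{4} + v_{8} = 0  ⇒ sig = (3; —)
  P={2,3,8}:  v_{2} + v_{3} + v_{8} = v_{7}  ⇒ sig = (3; 1)
  P={3,5,8}:  v_{3} + v_{5} + v_{8} = v_{9}  ⇒ sig = (3; 1)
  P={6,7,9}:  v_{6} + v_{7} + v_{9} = v_{4}  ⇒ sig = (3; 1)
  P={5,6,7}:  v_{5} + v_{6} + v_{7} = 2·v_{4}  ⇒ sig = (3; 2)
  P={2,5,6}:  v_{2} + v_{5} + v_{6} = 3·v_{4}  ⇒ sig = (3; 3)
  P={3,5,7,9}:  v_{3} + v_{5} + v_{7} + v_{9} = v_{1}  ⇒ sig = (4; 1)

Hence PRS(X_Σ) =
    (2; 1)
    (2; 1)
    (2; 1,1)
    (2; 1,1,1)
    (2; 1,1,2)
    (2; 1,2)
    (2; 1,2,2)
    (3; —)
    (3; 1)
    (3; 1)
    (3; 1)
    (3; 2)
    (3; 3)
    (4; 1)


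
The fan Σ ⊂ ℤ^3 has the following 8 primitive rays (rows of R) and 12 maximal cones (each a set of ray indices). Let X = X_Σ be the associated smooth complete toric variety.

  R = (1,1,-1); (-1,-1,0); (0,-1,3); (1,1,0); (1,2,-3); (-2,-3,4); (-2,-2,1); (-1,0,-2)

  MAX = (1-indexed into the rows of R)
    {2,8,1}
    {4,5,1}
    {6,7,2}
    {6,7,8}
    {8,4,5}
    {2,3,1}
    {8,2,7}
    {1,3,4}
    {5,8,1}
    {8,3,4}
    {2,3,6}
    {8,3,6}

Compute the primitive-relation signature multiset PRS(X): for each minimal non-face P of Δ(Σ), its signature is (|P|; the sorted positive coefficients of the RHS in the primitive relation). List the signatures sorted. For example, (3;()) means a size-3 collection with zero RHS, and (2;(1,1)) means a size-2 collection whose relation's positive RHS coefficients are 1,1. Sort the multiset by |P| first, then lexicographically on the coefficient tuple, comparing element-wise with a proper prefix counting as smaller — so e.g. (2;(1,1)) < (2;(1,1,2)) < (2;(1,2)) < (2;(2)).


|primitive collections| = 14. Relations:

  {2,4}:  v_{2} + v_{4} = 0  ⇒ sig = (2;())
  {1,7}:  v_{1} + v_{7} = v_{2}  ⇒ sig = (2;(1))
  {3,5}:  v_{3} + v_{5} = v_{4}  ⇒ sig = (2;(1))
  {3,7}:  v_{3} + v_{7} = v_{6}  ⇒ sig = (2;(1))
  {5,7}:  v_{5} + v_{7} = v_{8}  ⇒ sig = (2;(1))
  {1,6}:  v_{1} + v_{6} = v_{2} + v_{3}  ⇒ sig = (2;(1,1))
  {2,5}:  v_{2} + v_{5} = v_{1} + v_{8}  ⇒ sig = (2;(1,1))
  {4,7}:  v_{4} + v_{7} = v_{3} + v_{8}  ⇒ sig = (2;(1,1))
  {5,6}:  v_{5} + v_{6} = v_{3} + v_{8}  ⇒ sig = (2;(1,1))
  {4,6}:  v_{4} + v_{6} = 2·v_{3} + v_{8}  ⇒ sig = (2;(1,2))
  {1,3,8}:  v_{1} + v_{3} + v_{8} = 0  ⇒ sig = (3;())
  {1,4,8}:  v_{1} + v_{4} + v_{8} = v_{5}  ⇒ sig = (3;(1))
  {2,3,8}:  v_{2} + v_{3} + v_{8} = v_{7}  ⇒ sig = (3;(1))
  {2,6,8}:  v_{2} + v_{6} + v_{8} = 2·v_{7}  ⇒ sig = (3;(2))

so the primitive-relation signature multiset is
{ (2;()),  (2;(1)) ×4,  (2;(1,1)) ×4,  (2;(1,2)),  (3;()),  (3;(1)) ×2,  (3;(2)) }


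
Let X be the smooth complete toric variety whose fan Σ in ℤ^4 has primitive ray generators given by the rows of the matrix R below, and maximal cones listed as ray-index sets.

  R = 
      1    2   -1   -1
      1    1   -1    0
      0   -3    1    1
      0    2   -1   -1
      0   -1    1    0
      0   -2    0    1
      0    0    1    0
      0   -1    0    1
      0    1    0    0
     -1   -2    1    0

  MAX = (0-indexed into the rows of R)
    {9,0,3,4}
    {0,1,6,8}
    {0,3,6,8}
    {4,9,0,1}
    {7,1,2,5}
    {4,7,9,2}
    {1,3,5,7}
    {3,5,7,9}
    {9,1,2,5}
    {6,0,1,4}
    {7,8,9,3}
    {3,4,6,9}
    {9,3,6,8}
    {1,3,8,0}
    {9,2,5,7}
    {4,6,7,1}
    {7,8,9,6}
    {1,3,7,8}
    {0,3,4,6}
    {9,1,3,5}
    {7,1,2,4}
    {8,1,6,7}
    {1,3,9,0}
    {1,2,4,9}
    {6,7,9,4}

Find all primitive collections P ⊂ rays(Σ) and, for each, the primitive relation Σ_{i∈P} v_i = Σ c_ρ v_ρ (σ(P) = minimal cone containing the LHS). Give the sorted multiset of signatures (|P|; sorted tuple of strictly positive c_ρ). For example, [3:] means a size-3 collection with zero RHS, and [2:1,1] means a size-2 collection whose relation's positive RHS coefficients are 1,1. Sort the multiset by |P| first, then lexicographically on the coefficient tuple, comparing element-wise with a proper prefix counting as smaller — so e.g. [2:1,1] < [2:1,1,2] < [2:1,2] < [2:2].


19 collections generate NE(X_Σ); each relation:

  • {0,7}:  v_{0} + v_{7} = v_{1}  →  sig = [2:1]
  • {4,5}:  v_{4} + v_{5} = v_{2}  →  sig = [2:1]
  • {4,8}:  v_{4} + v_{8} = v_{6}  →  sig = [2:1]
  • {5,8}:  v_{5} + v_{8} = v_{7}  →  sig = [2:1]
  • {2,3}:  v_{2} + v_{3} = v_{1} + v_{9}  →  sig = [2:1,1]
  • {2,8}:  v_{2} + v_{8} = v_{4} + v_{7}  →  sig = [2:1,1]
  • {5,6}:  v_{5} + v_{6} = v_{4} + v_{7}  →  sig = [2:1,1]
  • {0,2}:  v_{0} + v_{2} = 2·v_{1} + v_{4} + v_{9}  →  sig = [2:1,1,2]
  • {0,5}:  v_{0} + v_{5} = 2·v_{1} + v_{9}  →  sig = [2:1,2]
  • {2,6}:  v_{2} + v_{6} = 2·v_{4} + v_{7}  →  sig = [2:1,2]
  • {1,8,9}:  v_{1} + v_{8} + v_{9} = 0  →  sig = [3:]
  • {3,4,7}:  v_{3} + v_{4} + v_{7} = 0  →  sig = [3:]
  • {1,3,4}:  v_{1} + v_{3} + v_{4} = v_{0}  →  sig = [3:1]
  • {1,6,9}:  v_{1} + v_{6} + v_{9} = v_{4}  →  sig = [3:1]
  • {1,7,9}:  v_{1} + v_{7} + v_{9} = v_{5}  →  sig = [3:1]
  • {3,6,7}:  v_{3} + v_{6} + v_{7} = v_{8}  →  sig = [3:1]
  • {0,8,9}:  v_{0} + v_{8} + v_{9} = v_{3} + v_{4}  →  sig = [3:1,1]
  • {1,3,6}:  v_{1} + v_{3} + v_{6} = v_{0} + v_{8}  →  sig = [3:1,1]
  • {0,6,9}:  v_{0} + v_{6} + v_{9} = v_{3} + 2·v_{4}  →  sig = [3:1,2]

so the primitive-relation signature multiset is
[[2:1], [2:1], [2:1], [2:1], [2:1,1], [2:1,1], [2:1,1], [2:1,1,2], [2:1,2], [2:1,2], [3:], [3:], [3:1], [3:1], [3:1], [3:1], [3:1,1], [3:1,1], [3:1,2]]


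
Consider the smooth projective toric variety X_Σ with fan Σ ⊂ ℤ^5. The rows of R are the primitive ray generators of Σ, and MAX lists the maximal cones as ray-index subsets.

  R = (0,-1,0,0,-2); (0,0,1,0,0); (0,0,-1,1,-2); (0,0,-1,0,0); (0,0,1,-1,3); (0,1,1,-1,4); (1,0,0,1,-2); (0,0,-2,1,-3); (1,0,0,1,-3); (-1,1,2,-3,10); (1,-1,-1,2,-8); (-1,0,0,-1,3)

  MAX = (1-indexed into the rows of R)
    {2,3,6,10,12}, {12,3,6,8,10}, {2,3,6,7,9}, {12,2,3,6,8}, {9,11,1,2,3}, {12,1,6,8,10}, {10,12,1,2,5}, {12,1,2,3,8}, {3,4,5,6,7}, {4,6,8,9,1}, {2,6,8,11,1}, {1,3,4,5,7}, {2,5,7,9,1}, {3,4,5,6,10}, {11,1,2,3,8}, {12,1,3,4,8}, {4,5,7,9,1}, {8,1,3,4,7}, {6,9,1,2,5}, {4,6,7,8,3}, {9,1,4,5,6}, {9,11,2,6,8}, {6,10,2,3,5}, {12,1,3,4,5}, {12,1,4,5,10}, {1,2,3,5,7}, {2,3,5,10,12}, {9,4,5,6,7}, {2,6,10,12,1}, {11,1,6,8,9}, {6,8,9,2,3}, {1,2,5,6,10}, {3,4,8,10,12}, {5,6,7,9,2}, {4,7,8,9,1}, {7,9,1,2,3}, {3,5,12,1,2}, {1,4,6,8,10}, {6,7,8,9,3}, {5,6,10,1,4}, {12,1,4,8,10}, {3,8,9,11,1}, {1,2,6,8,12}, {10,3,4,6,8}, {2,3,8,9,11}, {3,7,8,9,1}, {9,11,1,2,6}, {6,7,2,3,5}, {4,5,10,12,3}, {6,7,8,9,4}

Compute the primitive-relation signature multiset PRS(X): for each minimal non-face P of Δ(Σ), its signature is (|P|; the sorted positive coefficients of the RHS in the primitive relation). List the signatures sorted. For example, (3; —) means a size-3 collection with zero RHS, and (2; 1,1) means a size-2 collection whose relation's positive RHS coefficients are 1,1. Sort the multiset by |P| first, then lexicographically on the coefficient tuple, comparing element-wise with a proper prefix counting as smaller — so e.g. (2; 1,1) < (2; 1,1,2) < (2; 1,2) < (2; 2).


Σ has 22 primitive collections:

  P = {2,4}:  v_{2} + v_{4} = 0 ; sig = (2; —)
  P = {9,12}:  v_{9} + v_{12} = 0 ; sig = (2; —)
  P = {5,8}:  v_{5} + v_{8} = v_{4} ; sig = (2; 1)
  P = {5,11}:  v_{5} + v_{11} = v_{1} + v_{9} ; sig = (2; 1,1)
  P = {7,12}:  v_{7} + v_{12} = v_{3} + v_{5} ; sig = (2; 1,1)
  P = {9,10}:  v_{9} + v_{10} = v_{5} + v_{6} ; sig = (2; 1,1)
  P = {10,11}:  v_{10} + v_{11} = v_{1} + v_{6} ; sig = (2; 1,1)
  P = {4,11}:  v_{4} + v_{11} = v_{1} + v_{8} + v_{9} ; sig = (2; 1,1,1)
  P = {11,12}:  v_{11} + v_{12} = v_{1} + v_{2} + v_{8} ; sig = (2; 1,1,1)
  P = {7,10}:  v_{7} + v_{10} = v_{3} + 2·v_{5} + v_{6} ; sig = (2; 1,1,2)
  P = {7,11}:  v_{7} + v_{11} = v_{1} + v_{3} + 2·v_{9} ; sig = (2; 1,1,2)
  P = {1,3,6}:  v_{1} + v_{3} + v_{6} = 0 ; sig = (3; —)
  P = {3,5,9}:  v_{3} + v_{5} + v_{9} = v_{7} ; sig = (3; 1)
  P = {5,6,12}:  v_{5} + v_{6} + v_{12} = v_{10} ; sig = (3; 1)
  P = {1,3,10}:  v_{1} + v_{3} + v_{10} = v_{5} + v_{12} ; sig = (3; 1,1)
  P = {1,6,7}:  v_{1} + v_{6} + v_{7} = v_{5} + v_{9} ; sig = (3; 1,1)
  P = {2,7,8}:  v_{2} + v_{7} + v_{8} = v_{3} + v_{9} ; sig = (3; 1,1)
  P = {2,8,10}:  v_{2} + v_{8} + v_{10} = v_{6} + v_{12} ; sig = (3; 1,1)
  P = {3,4,9}:  v_{3} + v_{4} + v_{9} = v_{7} + v_{8} ; sig = (3; 1,1)
  P = {4,6,12}:  v_{4} + v_{6} + v_{12} = v_{8} + v_{10} ; sig = (3; 1,1)
  P = {3,6,11}:  v_{3} + v_{6} + v_{11} = v_{2} + v_{8} + v_{9} ; sig = (3; 1,1,1)
  P = {1,2,8,9}:  v_{1} + v_{2} + v_{8} + v_{9} = v_{11} ; sig = (4; 1)

Hence PRS(X_Σ) =
[(2; —), (2; —), (2; 1), (2; 1,1), (2; 1,1), (2; 1,1), (2; 1,1), (2; 1,1,1), (2; 1,1,1), (2; 1,1,2), (2; 1,1,2), (3; —), (3; 1), (3; 1), (3; 1,1), (3; 1,1), (3; 1,1), (3; 1,1), (3; 1,1), (3; 1,1), (3; 1,1,1), (4; 1)]


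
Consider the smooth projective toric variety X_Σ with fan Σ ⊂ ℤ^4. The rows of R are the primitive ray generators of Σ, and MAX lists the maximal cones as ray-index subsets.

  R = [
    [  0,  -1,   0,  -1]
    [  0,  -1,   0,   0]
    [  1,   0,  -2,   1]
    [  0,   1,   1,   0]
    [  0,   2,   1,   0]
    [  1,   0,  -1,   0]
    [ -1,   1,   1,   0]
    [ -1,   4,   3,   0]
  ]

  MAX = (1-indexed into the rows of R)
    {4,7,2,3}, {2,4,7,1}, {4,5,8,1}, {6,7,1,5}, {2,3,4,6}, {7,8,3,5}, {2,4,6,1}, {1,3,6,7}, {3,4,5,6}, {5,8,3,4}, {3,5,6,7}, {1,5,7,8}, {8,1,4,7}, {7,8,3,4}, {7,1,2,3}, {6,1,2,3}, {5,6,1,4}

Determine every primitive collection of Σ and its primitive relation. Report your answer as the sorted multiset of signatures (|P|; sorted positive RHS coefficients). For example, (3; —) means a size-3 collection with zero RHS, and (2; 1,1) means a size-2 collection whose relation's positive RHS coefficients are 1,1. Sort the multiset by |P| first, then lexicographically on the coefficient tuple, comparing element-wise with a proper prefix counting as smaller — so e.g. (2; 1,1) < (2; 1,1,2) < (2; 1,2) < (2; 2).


Minimal non-faces — 9 found among 8 rays, 17 max cones:

  P={2,5}:  v_{2} + v_{5} = v_{4}  →  sig = (2; 1)
  P={2,8}:  v_{2} + v_{8} = 2·v_{4} + v_{7}  →  sig = (2; 1,2)
  P={6,8}:  v_{6} + v_{8} = 2·v_{5}  →  sig = (2; 2)
  P={2,6,7}:  v_{2} + v_{6} + v_{7} = 0  →  sig = (3; —)
  P={1,3,4}:  v_{1} + v_{3} + v_{4} = v_{6}  →  sig = (3; 1)
  P={4,5,7}:  v_{4} + v_{5} + v_{7} = v_{8}  →  sig = (3; 1)
  P={4,6,7}:  v_{4} + v_{6} + v_{7} = v_{5}  →  sig = (3; 1)
  P={1,3,8}:  v_{1} + v_{3} + v_{8} = v_{5} + v_{6} + v_{7}  →  sig = (3; 1,1,1)
  P={1,3,5}:  v_{1} + v_{3} + v_{5} = 2·v_{6} + v_{7}  →  sig = (3; 1,2)

Sorted signature multiset PRS(X):
[(2; 1), (2; 1,2), (2; 2), (3; —), (3; 1), (3; 1), (3; 1), (3; 1,1,1), (3; 1,2)]


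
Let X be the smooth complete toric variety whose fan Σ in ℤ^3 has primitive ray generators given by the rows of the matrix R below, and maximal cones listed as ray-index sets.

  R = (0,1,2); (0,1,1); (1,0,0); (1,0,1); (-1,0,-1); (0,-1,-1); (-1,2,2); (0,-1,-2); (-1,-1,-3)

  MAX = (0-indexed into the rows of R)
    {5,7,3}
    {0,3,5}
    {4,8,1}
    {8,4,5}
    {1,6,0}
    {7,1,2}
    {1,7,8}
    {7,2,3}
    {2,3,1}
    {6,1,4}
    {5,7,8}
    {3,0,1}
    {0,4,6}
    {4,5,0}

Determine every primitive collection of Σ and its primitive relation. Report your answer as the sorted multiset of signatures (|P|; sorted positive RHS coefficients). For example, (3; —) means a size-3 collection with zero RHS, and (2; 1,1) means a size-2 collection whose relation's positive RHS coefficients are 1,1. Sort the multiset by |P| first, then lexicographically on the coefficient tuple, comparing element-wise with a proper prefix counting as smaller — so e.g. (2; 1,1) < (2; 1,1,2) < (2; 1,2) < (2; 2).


The 17 primitive collections of Σ (r=9, n=3):

  {0,7}:  v_{0} + v_{7} = 0 — sig = (2; —)
  {1,5}:  v_{1} + v_{5} = 0 — sig = (2; —)
  {3,4}:  v_{3} + v_{4} = 0 — sig = (2; —)
  {0,8}:  v_{0} + v_{8} = v_{4} — sig = (2; 1)
  {3,8}:  v_{3} + v_{8} = v_{7} — sig = (2; 1)
  {4,7}:  v_{4} + v_{7} = v_{8} — sig = (2; 1)
  {0,2}:  v_{0} + v_{2} = v_{1} + v_{3} — sig = (2; 1,1)
  {2,4}:  v_{2} + v_{4} = v_{1} + v_{7} — sig = (2; 1,1)
  {2,5}:  v_{2} + v_{5} = v_{3} + v_{7} — sig = (2; 1,1)
  {3,6}:  v_{3} + v_{6} = v_{0} + v_{1} — sig = (2; 1,1)
  {5,6}:  v_{5} + v_{6} = v_{0} + v_{4} — sig = (2; 1,1)
  {6,7}:  v_{6} + v_{7} = v_{1} + v_{4} — sig = (2; 1,1)
  {2,8}:  v_{2} + v_{8} = v_{1} + 2·v_{7} — sig = (2; 1,2)
  {6,8}:  v_{6} + v_{8} = v_{1} + 2·v_{4} — sig = (2; 1,2)
  {2,6}:  v_{2} + v_{6} = 2·v_{1} — sig = (2; 2)
  {0,1,4}:  v_{0} + v_{1} + v_{4} = v_{6} — sig = (3; 1)
  {1,3,7}:  v_{1} + v_{3} + v_{7} = v_{2} — sig = (3; 1)

Hence PRS(X_Σ) =
    (2; —)
    (2; —)
    (2; —)
    (2; 1)
    (2; 1)
    (2; 1)
    (2; 1,1)
    (2; 1,1)
    (2; 1,1)
    (2; 1,1)
    (2; 1,1)
    (2; 1,1)
    (2; 1,2)
    (2; 1,2)
    (2; 2)
    (3; 1)
    (3; 1)


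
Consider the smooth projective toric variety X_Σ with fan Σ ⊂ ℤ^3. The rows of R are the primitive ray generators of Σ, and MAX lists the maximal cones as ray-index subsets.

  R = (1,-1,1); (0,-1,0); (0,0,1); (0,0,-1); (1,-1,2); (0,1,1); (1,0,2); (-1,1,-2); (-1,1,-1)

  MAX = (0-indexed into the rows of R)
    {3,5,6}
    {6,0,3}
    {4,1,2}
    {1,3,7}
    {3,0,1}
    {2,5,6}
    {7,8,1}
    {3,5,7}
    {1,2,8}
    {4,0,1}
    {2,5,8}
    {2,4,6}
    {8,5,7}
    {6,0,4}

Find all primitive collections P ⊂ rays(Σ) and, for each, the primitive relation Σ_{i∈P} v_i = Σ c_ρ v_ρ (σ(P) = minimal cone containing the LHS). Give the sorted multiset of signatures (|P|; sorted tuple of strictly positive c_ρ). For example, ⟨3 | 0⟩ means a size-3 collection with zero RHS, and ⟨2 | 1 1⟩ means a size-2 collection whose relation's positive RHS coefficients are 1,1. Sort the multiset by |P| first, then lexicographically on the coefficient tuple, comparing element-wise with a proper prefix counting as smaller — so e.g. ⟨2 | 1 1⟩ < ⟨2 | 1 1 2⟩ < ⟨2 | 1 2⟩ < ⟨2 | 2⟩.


Primitive collections (15):

  P={0,8}:  v_{0} + v_{8} = 0  so sig = ⟨2 | 0⟩
  P={2,3}:  v_{2} + v_{3} = 0  so sig = ⟨2 | 0⟩
  P={4,7}:  v_{4} + v_{7} = 0  so sig = ⟨2 | 0⟩
  P={0,2}:  v_{0} + v_{2} = v_{4}  so sig = ⟨2 | 1⟩
  P={0,5}:  v_{0} + v_{5} = v_{6}  so sig = ⟨2 | 1⟩
  P={0,7}:  v_{0} + v_{7} = v_{3}  so sig = ⟨2 | 1⟩
  P={1,5}:  v_{1} + v_{5} = v_{2}  so sig = ⟨2 | 1⟩
  P={1,6}:  v_{1} + v_{6} = v_{4}  so sig = ⟨2 | 1⟩
  P={2,7}:  v_{2} + v_{7} = v_{8}  so sig = ⟨2 | 1⟩
  P={3,4}:  v_{3} + v_{4} = v_{0}  so sig = ⟨2 | 1⟩
  P={3,8}:  v_{3} + v_{8} = v_{7}  so sig = ⟨2 | 1⟩
  P={4,8}:  v_{4} + v_{8} = v_{2}  so sig = ⟨2 | 1⟩
  P={6,8}:  v_{6} + v_{8} = v_{5}  so sig = ⟨2 | 1⟩
  P={4,5}:  v_{4} + v_{5} = v_{2} + v_{6}  so sig = ⟨2 | 1 1⟩
  P={6,7}:  v_{6} + v_{7} = v_{3} + v_{5}  so sig = ⟨2 | 1 1⟩

Sorted signature multiset PRS(X):
[⟨2 | 0⟩, ⟨2 | 0⟩, ⟨2 | 0⟩, ⟨2 | 1⟩, ⟨2 | 1⟩, ⟨2 | 1⟩, ⟨2 | 1⟩, ⟨2 | 1⟩, ⟨2 | 1⟩, ⟨2 | 1⟩, ⟨2 | 1⟩, ⟨2 | 1⟩, ⟨2 | 1⟩, ⟨2 | 1 1⟩, ⟨2 | 1 1⟩]


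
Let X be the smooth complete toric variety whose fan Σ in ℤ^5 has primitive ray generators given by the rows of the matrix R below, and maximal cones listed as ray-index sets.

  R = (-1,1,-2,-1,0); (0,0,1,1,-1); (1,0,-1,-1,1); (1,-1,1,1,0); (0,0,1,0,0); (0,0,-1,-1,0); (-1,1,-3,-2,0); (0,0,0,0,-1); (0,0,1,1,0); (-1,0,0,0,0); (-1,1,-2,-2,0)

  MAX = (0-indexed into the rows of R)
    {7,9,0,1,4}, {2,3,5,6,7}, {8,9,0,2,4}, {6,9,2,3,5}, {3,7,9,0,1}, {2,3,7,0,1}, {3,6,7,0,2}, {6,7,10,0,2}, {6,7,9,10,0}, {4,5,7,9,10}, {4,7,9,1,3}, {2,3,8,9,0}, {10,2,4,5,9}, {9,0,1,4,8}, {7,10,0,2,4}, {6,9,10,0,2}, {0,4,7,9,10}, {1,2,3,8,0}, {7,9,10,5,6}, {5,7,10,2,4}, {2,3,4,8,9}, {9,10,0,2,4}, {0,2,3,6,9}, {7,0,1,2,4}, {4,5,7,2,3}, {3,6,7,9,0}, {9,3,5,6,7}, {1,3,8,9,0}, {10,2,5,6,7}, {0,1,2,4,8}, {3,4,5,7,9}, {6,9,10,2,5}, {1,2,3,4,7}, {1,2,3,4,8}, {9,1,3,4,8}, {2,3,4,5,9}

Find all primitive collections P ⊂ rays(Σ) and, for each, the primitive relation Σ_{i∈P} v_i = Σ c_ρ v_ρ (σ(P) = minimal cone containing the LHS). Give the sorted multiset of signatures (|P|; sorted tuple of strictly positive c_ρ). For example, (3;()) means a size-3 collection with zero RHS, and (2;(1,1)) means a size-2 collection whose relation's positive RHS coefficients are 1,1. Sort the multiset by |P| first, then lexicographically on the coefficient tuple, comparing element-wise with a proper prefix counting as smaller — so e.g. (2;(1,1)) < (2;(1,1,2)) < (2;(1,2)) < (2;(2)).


The 13 primitive collections of Σ (r=11, n=5):

  P={5,8}:  v_{5} + v_{8} = 0  ⟹  sig = (2;())
  P={0,5}:  v_{0} + v_{5} = v_{6}  ⟹  sig = (2;(1))
  P={1,5}:  v_{1} + v_{5} = v_{7}  ⟹  sig = (2;(1))
  P={3,10}:  v_{3} + v_{10} = v_{5}  ⟹  sig = (2;(1))
  P={4,6}:  v_{4} + v_{6} = v_{10}  ⟹  sig = (2;(1))
  P={6,8}:  v_{6} + v_{8} = v_{0}  ⟹  sig = (2;(1))
  P={7,8}:  v_{7} + v_{8} = v_{1}  ⟹  sig = (2;(1))
  P={1,6}:  v_{1} + v_{6} = v_{0} + v_{7}  ⟹  sig = (2;(1,1))
  P={8,10}:  v_{8} + v_{10} = v_{0} + v_{4}  ⟹  sig = (2;(1,1))
  P={1,10}:  v_{1} + v_{10} = v_{0} + v_{4} + v_{7}  ⟹  sig = (2;(1,1,1))
  P={0,3,4}:  v_{0} + v_{3} + v_{4} = 0  ⟹  sig = (3;())
  P={1,2,9}:  v_{1} + v_{2} + v_{9} = 0  ⟹  sig = (3;())
  P={2,7,9}:  v_{2} + v_{7} + v_{9} = v_{5}  ⟹  sig = (3;(1))

so the primitive-relation signature multiset is
    |P|=2: 10 collections, coeffs (), (1), (1), (1), (1), (1), (1), (1,1), (1,1), (1,1,1)
    |P|=3: 3 collections, coeffs (), (), (1)


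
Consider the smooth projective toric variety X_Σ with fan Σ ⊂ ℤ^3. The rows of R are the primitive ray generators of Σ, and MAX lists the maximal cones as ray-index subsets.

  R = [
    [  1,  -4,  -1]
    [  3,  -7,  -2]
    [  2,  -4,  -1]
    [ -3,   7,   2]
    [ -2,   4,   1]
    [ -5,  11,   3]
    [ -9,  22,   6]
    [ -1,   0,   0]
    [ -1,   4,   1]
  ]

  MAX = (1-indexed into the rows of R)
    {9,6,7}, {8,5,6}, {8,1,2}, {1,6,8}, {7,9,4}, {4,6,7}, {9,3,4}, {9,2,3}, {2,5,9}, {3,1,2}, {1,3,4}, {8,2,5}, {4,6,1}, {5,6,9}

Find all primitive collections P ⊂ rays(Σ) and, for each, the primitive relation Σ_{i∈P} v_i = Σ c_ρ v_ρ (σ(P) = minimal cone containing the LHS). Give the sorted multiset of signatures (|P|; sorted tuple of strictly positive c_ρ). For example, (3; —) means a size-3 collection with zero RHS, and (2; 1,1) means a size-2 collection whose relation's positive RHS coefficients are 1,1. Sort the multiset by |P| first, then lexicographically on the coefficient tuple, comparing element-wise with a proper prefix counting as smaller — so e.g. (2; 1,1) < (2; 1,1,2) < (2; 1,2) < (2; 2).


Primitive collections (16):

  P={1,9}:  v_{1} + v_{9} = 0  ⇒ sig = (2; —)
  P={2,4}:  v_{2} + v_{4} = 0  ⇒ sig = (2; —)
  P={3,5}:  v_{3} + v_{5} = 0  ⇒ sig = (2; —)
  P={1,5}:  v_{1} + v_{5} = v_{8}  ⇒ sig = (2; 1)
  P={2,6}:  v_{2} + v_{6} = v_{5}  ⇒ sig = (2; 1)
  P={3,6}:  v_{3} + v_{6} = v_{4}  ⇒ sig = (2; 1)
  P={3,8}:  v_{3} + v_{8} = v_{1}  ⇒ sig = (2; 1)
  P={4,5}:  v_{4} + v_{5} = v_{6}  ⇒ sig = (2; 1)
  P={8,9}:  v_{8} + v_{9} = v_{5}  ⇒ sig = (2; 1)
  P={1,7}:  v_{1} + v_{7} = v_{4} + v_{6}  ⇒ sig = (2; 1,1)
  P={2,7}:  v_{2} + v_{7} = v_{6} + v_{9}  ⇒ sig = (2; 1,1)
  P={4,8}:  v_{4} + v_{8} = v_{1} + v_{6}  ⇒ sig = (2; 1,1)
  P={3,7}:  v_{3} + v_{7} = 2·v_{4} + v_{9}  ⇒ sig = (2; 1,2)
  P={5,7}:  v_{5} + v_{7} = 2·v_{6} + v_{9}  ⇒ sig = (2; 1,2)
  P={7,8}:  v_{7} + v_{8} = 2·v_{6}  ⇒ sig = (2; 2)
  P={4,6,9}:  v_{4} + v_{6} + v_{9} = v_{7}  ⇒ sig = (3; 1)

Signatures (|P|; sorted positive RHS coefficients), sorted:
    |P|=2: 15 collections, coeffs (), (), (), (1), (1), (1), (1), (1), (1), (1,1), (1,1), (1,1), (1,2), (1,2), (2)
    |P|=3: 1 collection, coeffs (1)


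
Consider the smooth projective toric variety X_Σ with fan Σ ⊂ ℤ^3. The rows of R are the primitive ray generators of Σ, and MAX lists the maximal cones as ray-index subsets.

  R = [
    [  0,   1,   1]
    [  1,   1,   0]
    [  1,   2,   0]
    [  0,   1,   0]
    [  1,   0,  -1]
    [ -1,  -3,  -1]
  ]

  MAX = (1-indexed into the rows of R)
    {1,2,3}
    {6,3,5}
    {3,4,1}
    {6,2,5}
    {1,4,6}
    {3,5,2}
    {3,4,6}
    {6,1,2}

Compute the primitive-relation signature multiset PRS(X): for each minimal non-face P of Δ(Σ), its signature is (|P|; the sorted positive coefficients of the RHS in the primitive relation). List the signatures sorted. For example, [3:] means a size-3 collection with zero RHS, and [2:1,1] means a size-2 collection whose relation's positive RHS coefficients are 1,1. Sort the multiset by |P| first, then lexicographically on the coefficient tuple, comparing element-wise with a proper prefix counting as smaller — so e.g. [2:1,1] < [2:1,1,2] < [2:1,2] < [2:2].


Primitive collections (5):

  • {1,5}:  v_{1} + v_{5} = v_{2} — sig = [2:1]
  • {2,4}:  v_{2} + v_{4} = v_{3} — sig = [2:1]
  • {4,5}:  v_{4} + v_{5} = 2·v_{3} + v_{6} — sig = [2:1,2]
  • {1,3,6}:  v_{1} + v_{3} + v_{6} = 0 — sig = [3:]
  • {2,3,6}:  v_{2} + v_{3} + v_{6} = v_{5} — sig = [3:1]

Hence PRS(X_Σ) =
    [2:1]
    [2:1]
    [2:1,2]
    [3:]
    [3:1]


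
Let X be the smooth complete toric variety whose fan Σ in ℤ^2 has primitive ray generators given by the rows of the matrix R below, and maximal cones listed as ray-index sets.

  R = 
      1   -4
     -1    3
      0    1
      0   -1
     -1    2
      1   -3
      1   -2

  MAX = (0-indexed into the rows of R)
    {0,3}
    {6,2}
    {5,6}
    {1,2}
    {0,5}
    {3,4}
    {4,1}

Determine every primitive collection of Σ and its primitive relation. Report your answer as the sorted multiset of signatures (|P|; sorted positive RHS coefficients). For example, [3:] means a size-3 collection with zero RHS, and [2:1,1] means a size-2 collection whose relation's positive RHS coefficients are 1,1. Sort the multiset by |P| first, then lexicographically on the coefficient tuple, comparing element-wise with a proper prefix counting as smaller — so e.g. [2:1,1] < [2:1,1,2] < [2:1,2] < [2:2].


Minimal non-faces — 14 found among 7 rays, 7 max cones:

  P = {1,5}:  v_{1} + v_{5} = 0 ; sig = [2:]
  P = {2,3}:  v_{2} + v_{3} = 0 ; sig = [2:]
  P = {4,6}:  v_{4} + v_{6} = 0 ; sig = [2:]
  P = {0,1}:  v_{0} + v_{1} = v_{3} ; sig = [2:1]
  P = {0,2}:  v_{0} + v_{2} = v_{5} ; sig = [2:1]
  P = {1,3}:  v_{1} + v_{3} = v_{4} ; sig = [2:1]
  P = {1,6}:  v_{1} + v_{6} = v_{2} ; sig = [2:1]
  P = {2,4}:  v_{2} + v_{4} = v_{1} ; sig = [2:1]
  P = {2,5}:  v_{2} + v_{5} = v_{6} ; sig = [2:1]
  P = {3,5}:  v_{3} + v_{5} = v_{0} ; sig = [2:1]
  P = {3,6}:  v_{3} + v_{6} = v_{5} ; sig = [2:1]
  P = {4,5}:  v_{4} + v_{5} = v_{3} ; sig = [2:1]
  P = {0,4}:  v_{0} + v_{4} = 2·v_{3} ; sig = [2:2]
  P = {0,6}:  v_{0} + v_{6} = 2·v_{5} ; sig = [2:2]

Hence PRS(X_Σ) =
[[2:], [2:], [2:], [2:1], [2:1], [2:1], [2:1], [2:1], [2:1], [2:1], [2:1], [2:1], [2:2], [2:2]]


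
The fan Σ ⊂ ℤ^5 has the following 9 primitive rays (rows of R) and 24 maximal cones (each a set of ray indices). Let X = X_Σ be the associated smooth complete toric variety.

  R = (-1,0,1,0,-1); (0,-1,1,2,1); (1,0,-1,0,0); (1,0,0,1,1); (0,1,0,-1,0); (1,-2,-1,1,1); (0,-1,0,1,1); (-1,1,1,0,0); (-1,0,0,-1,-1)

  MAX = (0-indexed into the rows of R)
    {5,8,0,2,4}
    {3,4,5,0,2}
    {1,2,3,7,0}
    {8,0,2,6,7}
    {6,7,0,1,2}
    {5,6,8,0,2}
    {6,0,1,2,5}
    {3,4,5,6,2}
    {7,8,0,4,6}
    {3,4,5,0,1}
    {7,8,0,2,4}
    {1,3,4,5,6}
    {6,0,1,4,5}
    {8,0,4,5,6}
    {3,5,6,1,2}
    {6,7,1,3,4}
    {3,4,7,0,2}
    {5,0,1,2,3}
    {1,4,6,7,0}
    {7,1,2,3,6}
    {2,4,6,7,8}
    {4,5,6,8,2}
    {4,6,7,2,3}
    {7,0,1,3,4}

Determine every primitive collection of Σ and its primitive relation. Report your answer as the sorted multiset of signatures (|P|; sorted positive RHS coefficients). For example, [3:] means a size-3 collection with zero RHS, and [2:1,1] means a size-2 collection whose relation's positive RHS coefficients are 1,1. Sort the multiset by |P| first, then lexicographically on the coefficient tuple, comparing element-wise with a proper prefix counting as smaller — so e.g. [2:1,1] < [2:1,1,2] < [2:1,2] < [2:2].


The 6 primitive collections of Σ (r=9, n=5):

  P = {3,8}:  v_{3} + v_{8} = 0  ⟹  sig = [2:]
  P = {5,7}:  v_{5} + v_{7} = v_{6}  ⟹  sig = [2:1]
  P = {1,8}:  v_{1} + v_{8} = v_{0} + v_{6}  ⟹  sig = [2:1,1]
  P = {0,3,6}:  v_{0} + v_{3} + v_{6} = v_{1}  ⟹  sig = [3:1]
  P = {1,2,4}:  v_{1} + v_{2} + v_{4} = v_{3}  ⟹  sig = [3:1]
  P = {0,2,4,6}:  v_{0} + v_{2} + v_{4} + v_{6} = 0  ⟹  sig = [4:]

so the primitive-relation signature multiset is
    [2:]
    [2:1]
    [2:1,1]
    [3:1]
    [3:1]
    [4:]


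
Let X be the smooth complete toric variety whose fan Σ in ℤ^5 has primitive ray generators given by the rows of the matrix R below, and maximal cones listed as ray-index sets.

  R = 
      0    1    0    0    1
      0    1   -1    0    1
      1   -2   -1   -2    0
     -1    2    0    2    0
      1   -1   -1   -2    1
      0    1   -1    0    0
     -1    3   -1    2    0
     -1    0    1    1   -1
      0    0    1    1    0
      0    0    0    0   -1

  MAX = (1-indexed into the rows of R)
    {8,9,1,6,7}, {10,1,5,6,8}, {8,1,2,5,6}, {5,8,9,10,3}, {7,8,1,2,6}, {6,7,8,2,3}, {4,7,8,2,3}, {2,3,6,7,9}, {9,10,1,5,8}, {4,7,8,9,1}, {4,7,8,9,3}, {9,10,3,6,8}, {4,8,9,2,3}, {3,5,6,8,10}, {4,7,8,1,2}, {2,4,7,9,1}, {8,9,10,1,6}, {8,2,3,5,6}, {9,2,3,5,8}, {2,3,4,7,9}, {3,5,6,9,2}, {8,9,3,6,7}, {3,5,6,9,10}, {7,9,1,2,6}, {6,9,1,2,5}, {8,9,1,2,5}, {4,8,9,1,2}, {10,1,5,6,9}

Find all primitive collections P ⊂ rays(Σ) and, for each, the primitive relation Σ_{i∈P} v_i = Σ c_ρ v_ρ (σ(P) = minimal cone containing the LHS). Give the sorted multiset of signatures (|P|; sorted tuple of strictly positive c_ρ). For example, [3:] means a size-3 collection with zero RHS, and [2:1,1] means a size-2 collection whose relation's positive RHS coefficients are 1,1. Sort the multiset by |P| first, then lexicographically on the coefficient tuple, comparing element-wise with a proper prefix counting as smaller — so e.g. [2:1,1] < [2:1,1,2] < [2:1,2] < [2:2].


10 minimal non-faces of Δ(Σ) (on 10 rays):

  P = {1,3}:  v_{1} + v_{3} = v_{5}  →  sig = [2:1]
  P = {2,10}:  v_{2} + v_{10} = v_{6}  →  sig = [2:1]
  P = {4,5}:  v_{4} + v_{5} = v_{2}  →  sig = [2:1]
  P = {4,6}:  v_{4} + v_{6} = v_{7}  →  sig = [2:1]
  P = {5,7}:  v_{5} + v_{7} = v_{2} + v_{6}  →  sig = [2:1,1]
  P = {4,10}:  v_{4} + v_{10} = 2·v_{6} + v_{8} + v_{9}  →  sig = [2:1,1,2]
  P = {7,10}:  v_{7} + v_{10} = 3·v_{6} + v_{8} + v_{9}  →  sig = [2:1,1,3]
  P = {5,6,8,9}:  v_{5} + v_{6} + v_{8} + v_{9} = 0  →  sig = [4:]
  P = {2,6,8,9}:  v_{2} + v_{6} + v_{8} + v_{9} = v_{4}  →  sig = [4:1]
  P = {2,7,8,9}:  v_{2} + v_{7} + v_{8} + v_{9} = 2·v_{4}  →  sig = [4:2]

so the primitive-relation signature multiset is
    |P|=2: 7 collections, coeffs (1), (1), (1), (1), (1,1), (1,1,2), (1,1,3)
    |P|=4: 3 collections, coeffs (), (1), (2)
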